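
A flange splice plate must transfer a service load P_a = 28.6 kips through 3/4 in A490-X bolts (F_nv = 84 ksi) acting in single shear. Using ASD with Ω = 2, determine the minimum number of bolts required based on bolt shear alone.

A_b = π·0.75²/4 = 0.4418 in².
Per-bolt allowable strength R_n/Ω = 84 × 0.4418 × 1 / 2 = 18.56 kips.
n ≥ 28.6 / 18.56 = 1.541 → use 2 bolts.

2 bolts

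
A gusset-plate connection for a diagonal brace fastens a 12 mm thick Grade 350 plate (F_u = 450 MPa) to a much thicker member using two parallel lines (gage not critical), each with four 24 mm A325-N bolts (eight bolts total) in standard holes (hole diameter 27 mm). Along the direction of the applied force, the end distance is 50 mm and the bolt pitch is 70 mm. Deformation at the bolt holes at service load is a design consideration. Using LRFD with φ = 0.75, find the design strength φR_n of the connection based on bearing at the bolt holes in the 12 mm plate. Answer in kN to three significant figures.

Per bolt r_n = 1.2 l_c t F_u ≤ 2.4 d t F_u; upper limit = 2.4 × 24 × 12 × 450 / 1000 = 311 kN.
Edge bolt: l_c = 50 − 27/2 = 36.5 mm → 1.2 × 36.5 × 12 × 450 / 1000 = 236.5 → r_n = 236.5 kN.
Interior bolts: l_c = 70 − 27 = 43 mm → 1.2 × 43 × 12 × 450 / 1000 = 278.6 → r_n = 278.6 kN.
R_n = 2 × 236.5 + 6 × 278.6 = 2145 kN.
Design strength φR_n = 0.75 × 2145 = 1610 kN.

1610 kN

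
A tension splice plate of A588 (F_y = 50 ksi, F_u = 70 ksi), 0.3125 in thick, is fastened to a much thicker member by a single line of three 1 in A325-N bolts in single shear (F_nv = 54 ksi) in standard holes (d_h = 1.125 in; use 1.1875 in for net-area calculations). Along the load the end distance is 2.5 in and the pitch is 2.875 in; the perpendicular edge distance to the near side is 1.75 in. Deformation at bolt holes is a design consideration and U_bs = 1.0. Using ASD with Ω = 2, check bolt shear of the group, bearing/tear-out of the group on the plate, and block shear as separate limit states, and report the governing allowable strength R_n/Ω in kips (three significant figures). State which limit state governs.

Bolt shear: A_b = π·1²/4 = 0.7854 in²; R_n = 54 × 0.7854 × 3 × 1 = 127.2 kips → 127.2 / 2 = 63.6 kips.
Bearing: edge l_c = 1.938, r_n = 50.86 kips; interior l_c = 1.75, r_n = 45.94 kips; R_n = 50.86 + 2·45.94 = 142.7 kips → 71.4 kips.
Block shear: A_gv = 2.578, A_nv = 1.65, A_nt = 0.3613 in²; R_n = min(0.6F_uA_nv, 0.6F_yA_gv) + U_bs·F_u·A_nt = 94.61 kips → 47.3 kips.
Block shear governs: 47.3 kips.

47.3 kips (block shear governs)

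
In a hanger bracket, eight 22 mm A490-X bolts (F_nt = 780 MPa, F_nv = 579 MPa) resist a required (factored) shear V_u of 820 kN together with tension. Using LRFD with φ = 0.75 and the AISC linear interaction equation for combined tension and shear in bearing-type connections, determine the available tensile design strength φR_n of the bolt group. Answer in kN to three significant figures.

1210 kN

A_b = π·22²/4 = 380.1 mm²; f_rv = 820 × 1000 / (8 × 380.1) = 269.6 MPa.
F'_nt = 1.3 F_nt − (F_nt / φF_nv) f_rv = 1.3·780 − (780/(0.75·579))·269.6 = 529.7 MPa, capped at F_nt → F'_nt = 529.7 MPa.
R_n = F'_nt · A_b · n = 529.7 × 380.1 × 8 / 1000 = 1611 kN.
Design strength φR_n = 0.75 × 1611 = 1210 kN.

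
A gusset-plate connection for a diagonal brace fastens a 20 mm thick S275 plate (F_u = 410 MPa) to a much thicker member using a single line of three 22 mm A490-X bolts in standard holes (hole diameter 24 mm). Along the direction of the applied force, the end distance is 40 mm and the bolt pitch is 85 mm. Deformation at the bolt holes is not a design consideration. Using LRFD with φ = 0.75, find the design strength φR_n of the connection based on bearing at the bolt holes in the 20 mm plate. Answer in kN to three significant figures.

1070 kN

Per bolt r_n = 1.5 l_c t F_u ≤ 3.0 d t F_u; upper limit = 3.0 × 22 × 20 × 410 / 1000 = 541.2 kN.
Edge bolt: l_c = 40 − 24/2 = 28 mm → 1.5 × 28 × 20 × 410 / 1000 = 344.4 → r_n = 344.4 kN.
Interior bolts: l_c = 85 − 24 = 61 mm → 1.5 × 61 × 20 × 410 / 1000 = 750.3 → r_n = 541.2 kN.
R_n = 1 × 344.4 + 2 × 541.2 = 1427 kN.
Design strength φR_n = 0.75 × 1427 = 1070 kN.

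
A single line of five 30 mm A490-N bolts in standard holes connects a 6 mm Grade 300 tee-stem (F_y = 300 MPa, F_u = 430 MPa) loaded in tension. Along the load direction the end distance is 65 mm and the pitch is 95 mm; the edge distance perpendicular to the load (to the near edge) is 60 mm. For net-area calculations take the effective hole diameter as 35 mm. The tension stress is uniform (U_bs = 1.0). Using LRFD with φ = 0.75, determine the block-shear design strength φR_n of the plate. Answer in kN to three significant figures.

416 kN

Shear plane L_v = 65 + 4·95 = 445 mm; A_gv = 445 × 6 = 2670 mm².
A_nv = (445 − 4.5·35) × 6 = 1725 mm².
A_nt = (60 − 0.5·35) × 6 = 255 mm².
0.6 F_u A_nv = 445.1 kN; 0.6 F_y A_gv = 480.6 kN → shear rupture governs the shear term.
R_n = 445.1 + 1.0 × 430 × 255 / 1000 = 554.7 kN.
Design strength φR_n = 0.75 × 554.7 = 416 kN.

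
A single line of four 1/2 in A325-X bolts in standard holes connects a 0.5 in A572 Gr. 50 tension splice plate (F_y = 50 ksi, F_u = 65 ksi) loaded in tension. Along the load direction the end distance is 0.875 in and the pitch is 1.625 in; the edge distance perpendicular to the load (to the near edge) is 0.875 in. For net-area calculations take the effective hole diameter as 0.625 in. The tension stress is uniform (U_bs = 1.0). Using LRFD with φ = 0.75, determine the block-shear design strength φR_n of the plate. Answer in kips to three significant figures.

65.8 kips

Shear plane L_v = 0.875 + 3·1.625 = 5.75 in; A_gv = 5.75 × 0.5 = 2.875 in².
A_nv = (5.75 − 3.5·0.625) × 0.5 = 1.781 in².
A_nt = (0.875 − 0.5·0.625) × 0.5 = 0.2812 in².
0.6 F_u A_nv = 69.47 kips; 0.6 F_y A_gv = 86.25 kips → shear rupture governs the shear term.
R_n = 69.47 + 1.0 × 65 × 0.2812 = 87.75 kips.
Design strength φR_n = 0.75 × 87.75 = 65.8 kips.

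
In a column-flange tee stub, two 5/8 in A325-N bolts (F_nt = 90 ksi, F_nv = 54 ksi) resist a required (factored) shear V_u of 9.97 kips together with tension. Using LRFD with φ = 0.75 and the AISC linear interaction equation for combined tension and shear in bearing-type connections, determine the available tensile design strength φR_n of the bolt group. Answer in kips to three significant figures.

37.2 kips

A_b = π·0.625²/4 = 0.3068 in²; f_rv = 9.97 / (2 × 0.3068) = 16.25 ksi.
F'_nt = 1.3 F_nt − (F_nt / φF_nv) f_rv = 1.3·90 − (90/(0.75·54))·16.25 = 80.89 ksi, capped at F_nt → F'_nt = 80.89 ksi.
R_n = F'_nt · A_b · n = 80.89 × 0.3068 × 2 = 49.63 kips.
Design strength φR_n = 0.75 × 49.63 = 37.2 kips.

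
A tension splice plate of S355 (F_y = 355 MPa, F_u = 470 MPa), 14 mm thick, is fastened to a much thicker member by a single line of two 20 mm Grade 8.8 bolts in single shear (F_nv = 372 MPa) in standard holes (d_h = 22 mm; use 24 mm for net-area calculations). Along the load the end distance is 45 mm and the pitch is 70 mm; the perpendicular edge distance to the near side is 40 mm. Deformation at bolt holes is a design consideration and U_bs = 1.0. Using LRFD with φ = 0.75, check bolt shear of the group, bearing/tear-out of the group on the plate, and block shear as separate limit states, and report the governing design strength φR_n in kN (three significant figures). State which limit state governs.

175 kN (bolt shear governs)

Bolt shear: A_b = π·20²/4 = 314.2 mm²; R_n = 372 × 314.2 × 2 × 1 / 1000 = 233.7 kN → 0.75 × 233.7 = 175 kN.
Bearing: edge l_c = 34, r_n = 268.5 kN; interior l_c = 48, r_n = 315.8 kN; R_n = 268.5 + 1·315.8 = 584.3 kN → 438 kN.
Block shear: A_gv = 1610, A_nv = 1106, A_nt = 392 mm²; R_n = min(0.6F_uA_nv, 0.6F_yA_gv) + U_bs·F_u·A_nt = 496.1 kN → 372 kN.
Bolt shear governs: 175 kN.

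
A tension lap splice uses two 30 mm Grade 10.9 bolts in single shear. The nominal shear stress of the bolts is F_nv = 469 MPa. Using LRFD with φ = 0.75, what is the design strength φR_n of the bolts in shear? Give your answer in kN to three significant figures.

497 kN

A_b = π × 30² / 4 = 706.9 mm².
R_n = F_nv · A_b · n · n_s = 469 × 706.9 × 2 × 1 / 1000 = 663 kN.
Design strength φR_n = 0.75 × 663 = 497 kN.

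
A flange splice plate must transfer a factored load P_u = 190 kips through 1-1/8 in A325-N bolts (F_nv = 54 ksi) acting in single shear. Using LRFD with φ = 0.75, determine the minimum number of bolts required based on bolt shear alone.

A_b = π·1.125²/4 = 0.994 in².
Per-bolt design strength φR_n = 0.75 × 54 × 0.994 × 1 = 40.26 kips.
n ≥ 190 / 40.26 = 4.72 → use 5 bolts.

5 bolts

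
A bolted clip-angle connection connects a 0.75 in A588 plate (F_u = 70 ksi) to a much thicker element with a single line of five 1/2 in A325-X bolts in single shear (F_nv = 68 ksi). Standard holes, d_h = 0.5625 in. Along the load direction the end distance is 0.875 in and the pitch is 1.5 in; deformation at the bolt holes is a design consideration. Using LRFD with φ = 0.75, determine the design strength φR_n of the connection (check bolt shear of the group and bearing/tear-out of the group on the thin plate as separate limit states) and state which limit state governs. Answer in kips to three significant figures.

Bolt shear: A_b = π·0.5²/4 = 0.1963 in²; R_n = 68 × 0.1963 × 5 × 1 = 66.76 kips → 0.75 × 66.76 = 50.1 kips.
Bearing (1.2 l_c t F_u ≤ 2.4 d t F_u): upper limit = 2.4·0.5·0.75·70 = 63 kips.
  Edge l_c = 0.875 − 0.5625/2 = 0.5938 → r_n = 37.41 kips; interior l_c = 1.5 − 0.5625 = 0.9375 → r_n = 59.06 kips.
  R_n,bearing = 1·37.41 + 4·59.06 = 273.7 kips → 0.75 × 273.7 = 205 kips.
Bolt shear governs: 50.1 kips.

50.1 kips (bolt shear governs)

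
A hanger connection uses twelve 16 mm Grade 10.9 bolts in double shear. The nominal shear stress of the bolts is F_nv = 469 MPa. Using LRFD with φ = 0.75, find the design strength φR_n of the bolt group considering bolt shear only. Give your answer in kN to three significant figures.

1700 kN

A_b = π × 16² / 4 = 201.1 mm².
R_n = F_nv · A_b · n · n_s = 469 × 201.1 × 12 × 2 / 1000 = 2263 kN.
Design strength φR_n = 0.75 × 2263 = 1700 kN.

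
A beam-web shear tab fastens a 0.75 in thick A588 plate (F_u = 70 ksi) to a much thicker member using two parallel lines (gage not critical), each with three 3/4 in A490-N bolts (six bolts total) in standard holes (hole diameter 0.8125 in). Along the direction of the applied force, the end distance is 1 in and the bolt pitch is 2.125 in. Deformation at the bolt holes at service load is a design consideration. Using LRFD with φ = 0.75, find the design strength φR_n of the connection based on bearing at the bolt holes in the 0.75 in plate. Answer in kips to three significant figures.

Per bolt r_n = 1.2 l_c t F_u ≤ 2.4 d t F_u; upper limit = 2.4 × 0.75 × 0.75 × 70 = 94.5 kips.
Edge bolt: l_c = 1 − 0.8125/2 = 0.5938 in → 1.2 × 0.5938 × 0.75 × 70 = 37.41 → r_n = 37.41 kips.
Interior bolts: l_c = 2.125 − 0.8125 = 1.312 in → 1.2 × 1.312 × 0.75 × 70 = 82.69 → r_n = 82.69 kips.
R_n = 2 × 37.41 + 4 × 82.69 = 405.6 kips.
Design strength φR_n = 0.75 × 405.6 = 304 kips.

304 kips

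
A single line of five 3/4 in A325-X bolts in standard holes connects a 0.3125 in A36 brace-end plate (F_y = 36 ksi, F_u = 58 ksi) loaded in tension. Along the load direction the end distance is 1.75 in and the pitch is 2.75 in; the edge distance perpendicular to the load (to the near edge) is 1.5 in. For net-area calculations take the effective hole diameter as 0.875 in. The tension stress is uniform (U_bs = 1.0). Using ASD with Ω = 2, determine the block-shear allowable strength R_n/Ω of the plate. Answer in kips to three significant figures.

52.7 kips

Shear plane L_v = 1.75 + 4·2.75 = 12.75 in; A_gv = 12.75 × 0.3125 = 3.984 in².
A_nv = (12.75 − 4.5·0.875) × 0.3125 = 2.754 in².
A_nt = (1.5 − 0.5·0.875) × 0.3125 = 0.332 in².
0.6 F_u A_nv = 95.84 kips; 0.6 F_y A_gv = 86.06 kips → shear yielding governs the shear term.
R_n = 86.06 + 1.0 × 58 × 0.332 = 105.3 kips.
Allowable strength R_n/Ω = 105.3 / 2 = 52.7 kips.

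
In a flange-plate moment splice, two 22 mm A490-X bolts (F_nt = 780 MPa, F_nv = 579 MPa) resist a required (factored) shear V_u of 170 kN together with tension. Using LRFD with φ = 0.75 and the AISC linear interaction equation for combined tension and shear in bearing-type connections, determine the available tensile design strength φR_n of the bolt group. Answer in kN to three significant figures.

349 kN

A_b = π·22²/4 = 380.1 mm²; f_rv = 170 × 1000 / (2 × 380.1) = 223.6 MPa.
F'_nt = 1.3 F_nt − (F_nt / φF_nv) f_rv = 1.3·780 − (780/(0.75·579))·223.6 = 612.4 MPa, capped at F_nt → F'_nt = 612.4 MPa.
R_n = F'_nt · A_b · n = 612.4 × 380.1 × 2 / 1000 = 465.6 kN.
Design strength φR_n = 0.75 × 465.6 = 349 kN.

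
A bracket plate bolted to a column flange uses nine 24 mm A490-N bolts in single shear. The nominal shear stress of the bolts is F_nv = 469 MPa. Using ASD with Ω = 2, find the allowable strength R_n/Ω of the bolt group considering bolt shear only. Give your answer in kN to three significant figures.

A_b = π × 24² / 4 = 452.4 mm².
R_n = F_nv · A_b · n · n_s = 469 × 452.4 × 9 × 1 / 1000 = 1910 kN.
Allowable strength R_n/Ω = 1910 / 2 = 955 kN.

955 kN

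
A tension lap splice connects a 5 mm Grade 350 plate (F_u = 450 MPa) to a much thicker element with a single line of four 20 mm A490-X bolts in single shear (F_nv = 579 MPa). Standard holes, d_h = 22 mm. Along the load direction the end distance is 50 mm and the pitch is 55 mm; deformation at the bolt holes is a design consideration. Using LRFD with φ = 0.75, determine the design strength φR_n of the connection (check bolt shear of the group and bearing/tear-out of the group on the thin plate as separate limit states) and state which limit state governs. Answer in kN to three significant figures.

Bolt shear: A_b = π·20²/4 = 314.2 mm²; R_n = 579 × 314.2 × 4 × 1 / 1000 = 727.6 kN → 0.75 × 727.6 = 546 kN.
Bearing (1.2 l_c t F_u ≤ 2.4 d t F_u): upper limit = 2.4·20·5·450 / 1000 = 108 kN.
  Edge l_c = 50 − 22/2 = 39 → r_n = 105.3 kN; interior l_c = 55 − 22 = 33 → r_n = 89.1 kN.
  R_n,bearing = 1·105.3 + 3·89.1 = 372.6 kN → 0.75 × 372.6 = 279 kN.
Bearing governs: 279 kN.

279 kN (bearing governs)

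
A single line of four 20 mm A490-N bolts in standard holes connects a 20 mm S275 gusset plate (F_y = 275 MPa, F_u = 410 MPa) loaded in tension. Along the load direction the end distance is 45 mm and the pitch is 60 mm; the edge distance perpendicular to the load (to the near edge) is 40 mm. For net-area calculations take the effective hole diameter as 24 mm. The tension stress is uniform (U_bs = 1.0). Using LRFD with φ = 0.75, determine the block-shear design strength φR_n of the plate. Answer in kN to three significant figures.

Shear plane L_v = 45 + 3·60 = 225 mm; A_gv = 225 × 20 = 4500 mm².
A_nv = (225 − 3.5·24) × 20 = 2820 mm².
A_nt = (40 − 0.5·24) × 20 = 560 mm².
0.6 F_u A_nv = 693.7 kN; 0.6 F_y A_gv = 742.5 kN → shear rupture governs the shear term.
R_n = 693.7 + 1.0 × 410 × 560 / 1000 = 923.3 kN.
Design strength φR_n = 0.75 × 923.3 = 692 kN.

692 kN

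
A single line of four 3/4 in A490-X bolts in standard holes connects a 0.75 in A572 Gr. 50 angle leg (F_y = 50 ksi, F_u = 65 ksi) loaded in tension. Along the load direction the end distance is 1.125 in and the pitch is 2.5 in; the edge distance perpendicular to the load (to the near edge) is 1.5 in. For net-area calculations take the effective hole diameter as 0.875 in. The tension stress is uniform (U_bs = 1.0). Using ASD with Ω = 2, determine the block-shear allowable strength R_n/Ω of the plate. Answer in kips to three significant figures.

Shear plane L_v = 1.125 + 3·2.5 = 8.625 in; A_gv = 8.625 × 0.75 = 6.469 in².
A_nv = (8.625 − 3.5·0.875) × 0.75 = 4.172 in².
A_nt = (1.5 − 0.5·0.875) × 0.75 = 0.7969 in².
0.6 F_u A_nv = 162.7 kips; 0.6 F_y A_gv = 194.1 kips → shear rupture governs the shear term.
R_n = 162.7 + 1.0 × 65 × 0.7969 = 214.5 kips.
Allowable strength R_n/Ω = 214.5 / 2 = 107 kips.

107 kips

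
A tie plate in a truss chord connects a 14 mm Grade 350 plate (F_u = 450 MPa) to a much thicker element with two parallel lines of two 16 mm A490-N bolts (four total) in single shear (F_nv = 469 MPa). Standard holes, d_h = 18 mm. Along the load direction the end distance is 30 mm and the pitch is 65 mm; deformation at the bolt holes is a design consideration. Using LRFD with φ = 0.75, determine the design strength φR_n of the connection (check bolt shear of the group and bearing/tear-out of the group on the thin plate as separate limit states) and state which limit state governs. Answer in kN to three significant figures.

283 kN (bolt shear governs)

Bolt shear: A_b = π·16²/4 = 201.1 mm²; R_n = 469 × 201.1 × 4 × 1 / 1000 = 377.2 kN → 0.75 × 377.2 = 283 kN.
Bearing (1.2 l_c t F_u ≤ 2.4 d t F_u): upper limit = 2.4·16·14·450 / 1000 = 241.9 kN.
  Edge l_c = 30 − 18/2 = 21 → r_n = 158.8 kN; interior l_c = 65 − 18 = 47 → r_n = 241.9 kN.
  R_n,bearing = 2·158.8 + 2·241.9 = 801.4 kN → 0.75 × 801.4 = 601 kN.
Bolt shear governs: 283 kN.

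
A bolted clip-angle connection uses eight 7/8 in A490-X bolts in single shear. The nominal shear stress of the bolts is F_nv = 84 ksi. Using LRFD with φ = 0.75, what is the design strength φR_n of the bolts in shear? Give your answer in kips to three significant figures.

303 kips

A_b = π × 0.875² / 4 = 0.6013 in².
R_n = F_nv · A_b · n · n_s = 84 × 0.6013 × 8 × 1 = 404.1 kips.
Design strength φR_n = 0.75 × 404.1 = 303 kips.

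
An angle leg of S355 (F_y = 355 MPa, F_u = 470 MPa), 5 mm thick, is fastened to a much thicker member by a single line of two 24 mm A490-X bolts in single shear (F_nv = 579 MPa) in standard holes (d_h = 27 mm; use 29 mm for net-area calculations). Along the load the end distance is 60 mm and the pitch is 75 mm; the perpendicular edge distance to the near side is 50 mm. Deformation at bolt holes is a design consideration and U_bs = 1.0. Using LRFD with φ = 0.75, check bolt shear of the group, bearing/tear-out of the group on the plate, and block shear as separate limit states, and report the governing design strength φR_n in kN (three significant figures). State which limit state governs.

Bolt shear: A_b = π·24²/4 = 452.4 mm²; R_n = 579 × 452.4 × 2 × 1 / 1000 = 523.9 kN → 0.75 × 523.9 = 393 kN.
Bearing: edge l_c = 46.5, r_n = 131.1 kN; interior l_c = 48, r_n = 135.4 kN; R_n = 131.1 + 1·135.4 = 266.5 kN → 200 kN.
Block shear: A_gv = 675, A_nv = 457.5, A_nt = 177.5 mm²; R_n = min(0.6F_uA_nv, 0.6F_yA_gv) + U_bs·F_u·A_nt = 212.4 kN → 159 kN.
Block shear governs: 159 kN.

159 kN (block shear governs)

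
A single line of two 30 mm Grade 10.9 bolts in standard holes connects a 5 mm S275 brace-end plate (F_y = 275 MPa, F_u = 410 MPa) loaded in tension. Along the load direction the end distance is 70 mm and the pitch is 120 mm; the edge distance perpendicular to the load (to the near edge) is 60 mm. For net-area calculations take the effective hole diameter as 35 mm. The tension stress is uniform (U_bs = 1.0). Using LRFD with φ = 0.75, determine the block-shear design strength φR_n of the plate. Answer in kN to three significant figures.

183 kN

Shear plane L_v = 70 + 1·120 = 190 mm; A_gv = 190 × 5 = 950 mm².
A_nv = (190 − 1.5·35) × 5 = 687.5 mm².
A_nt = (60 − 0.5·35) × 5 = 212.5 mm².
0.6 F_u A_nv = 169.1 kN; 0.6 F_y A_gv = 156.8 kN → shear yielding governs the shear term.
R_n = 156.8 + 1.0 × 410 × 212.5 / 1000 = 243.9 kN.
Design strength φR_n = 0.75 × 243.9 = 183 kN.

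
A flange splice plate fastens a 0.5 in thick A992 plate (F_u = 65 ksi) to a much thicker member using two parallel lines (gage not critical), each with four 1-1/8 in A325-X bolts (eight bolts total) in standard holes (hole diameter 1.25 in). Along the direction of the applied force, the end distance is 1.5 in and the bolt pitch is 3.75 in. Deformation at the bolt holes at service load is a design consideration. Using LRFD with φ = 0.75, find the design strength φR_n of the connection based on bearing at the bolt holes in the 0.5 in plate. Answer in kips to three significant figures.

446 kips

Per bolt r_n = 1.2 l_c t F_u ≤ 2.4 d t F_u; upper limit = 2.4 × 1.125 × 0.5 × 65 = 87.75 kips.
Edge bolt: l_c = 1.5 − 1.25/2 = 0.875 in → 1.2 × 0.875 × 0.5 × 65 = 34.12 → r_n = 34.12 kips.
Interior bolts: l_c = 3.75 − 1.25 = 2.5 in → 1.2 × 2.5 × 0.5 × 65 = 97.5 → r_n = 87.75 kips.
R_n = 2 × 34.12 + 6 × 87.75 = 594.7 kips.
Design strength φR_n = 0.75 × 594.7 = 446 kips.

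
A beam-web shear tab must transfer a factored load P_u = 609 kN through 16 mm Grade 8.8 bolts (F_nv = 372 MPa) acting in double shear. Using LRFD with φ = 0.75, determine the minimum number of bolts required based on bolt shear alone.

6 bolts

A_b = π·16²/4 = 201.1 mm².
Per-bolt design strength φR_n = 0.75 × 372 × 201.1 × 2 / 1000 = 112.2 kN.
n ≥ 609 / 112.2 = 5.428 → use 6 bolts.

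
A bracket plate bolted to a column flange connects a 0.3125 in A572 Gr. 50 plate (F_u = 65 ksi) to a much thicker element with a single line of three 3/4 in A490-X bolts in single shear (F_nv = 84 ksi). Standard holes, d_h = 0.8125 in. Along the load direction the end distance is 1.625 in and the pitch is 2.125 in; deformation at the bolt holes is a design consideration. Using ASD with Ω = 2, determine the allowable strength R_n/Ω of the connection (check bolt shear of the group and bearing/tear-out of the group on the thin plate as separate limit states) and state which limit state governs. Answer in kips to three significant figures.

46.8 kips (bearing governs)

Bolt shear: A_b = π·0.75²/4 = 0.4418 in²; R_n = 84 × 0.4418 × 3 × 1 = 111.3 kips → 111.3 / 2 = 55.7 kips.
Bearing (1.2 l_c t F_u ≤ 2.4 d t F_u): upper limit = 2.4·0.75·0.3125·65 = 36.56 kips.
  Edge l_c = 1.625 − 0.8125/2 = 1.219 → r_n = 29.71 kips; interior l_c = 2.125 − 0.8125 = 1.312 → r_n = 31.99 kips.
  R_n,bearing = 1·29.71 + 2·31.99 = 93.69 kips → 93.69 / 2 = 46.8 kips.
Bearing governs: 46.8 kips.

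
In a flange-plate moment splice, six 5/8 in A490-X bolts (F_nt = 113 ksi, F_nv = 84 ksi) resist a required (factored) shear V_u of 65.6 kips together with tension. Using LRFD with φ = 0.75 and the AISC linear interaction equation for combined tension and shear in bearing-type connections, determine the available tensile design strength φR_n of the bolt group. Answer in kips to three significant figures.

115 kips

A_b = π·0.625²/4 = 0.3068 in²; f_rv = 65.6 / (6 × 0.3068) = 35.64 ksi.
F'_nt = 1.3 F_nt − (F_nt / φF_nv) f_rv = 1.3·113 − (113/(0.75·84))·35.64 = 82.98 ksi, capped at F_nt → F'_nt = 82.98 ksi.
R_n = F'_nt · A_b · n = 82.98 × 0.3068 × 6 = 152.7 kips.
Design strength φR_n = 0.75 × 152.7 = 115 kips.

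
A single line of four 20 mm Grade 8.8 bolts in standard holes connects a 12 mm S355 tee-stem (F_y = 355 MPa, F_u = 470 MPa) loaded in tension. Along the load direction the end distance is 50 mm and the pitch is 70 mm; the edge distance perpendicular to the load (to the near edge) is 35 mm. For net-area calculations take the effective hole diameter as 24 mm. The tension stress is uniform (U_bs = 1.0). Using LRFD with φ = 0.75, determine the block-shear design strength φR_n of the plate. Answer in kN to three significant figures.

Shear plane L_v = 50 + 3·70 = 260 mm; A_gv = 260 × 12 = 3120 mm².
A_nv = (260 − 3.5·24) × 12 = 2112 mm².
A_nt = (35 − 0.5·24) × 12 = 276 mm².
0.6 F_u A_nv = 595.6 kN; 0.6 F_y A_gv = 664.6 kN → shear rupture governs the shear term.
R_n = 595.6 + 1.0 × 470 × 276 / 1000 = 725.3 kN.
Design strength φR_n = 0.75 × 725.3 = 544 kN.

544 kN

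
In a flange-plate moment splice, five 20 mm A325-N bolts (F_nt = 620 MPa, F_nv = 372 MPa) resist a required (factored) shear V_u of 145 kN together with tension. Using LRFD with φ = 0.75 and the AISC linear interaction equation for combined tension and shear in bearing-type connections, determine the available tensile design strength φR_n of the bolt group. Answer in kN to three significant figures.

A_b = π·20²/4 = 314.2 mm²; f_rv = 145 × 1000 / (5 × 314.2) = 92.31 MPa.
F'_nt = 1.3 F_nt − (F_nt / φF_nv) f_rv = 1.3·620 − (620/(0.75·372))·92.31 = 600.9 MPa, capped at F_nt → F'_nt = 600.9 MPa.
R_n = F'_nt · A_b · n = 600.9 × 314.2 × 5 / 1000 = 943.8 kN.
Design strength φR_n = 0.75 × 943.8 = 708 kN.

708 kN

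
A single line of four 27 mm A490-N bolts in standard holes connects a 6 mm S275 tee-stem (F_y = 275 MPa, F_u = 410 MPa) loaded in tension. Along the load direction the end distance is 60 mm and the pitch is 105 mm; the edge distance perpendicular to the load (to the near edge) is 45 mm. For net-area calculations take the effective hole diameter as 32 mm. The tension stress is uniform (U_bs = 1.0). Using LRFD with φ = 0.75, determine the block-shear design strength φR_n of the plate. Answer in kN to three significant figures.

332 kN

Shear plane L_v = 60 + 3·105 = 375 mm; A_gv = 375 × 6 = 2250 mm².
A_nv = (375 − 3.5·32) × 6 = 1578 mm².
A_nt = (45 − 0.5·32) × 6 = 174 mm².
0.6 F_u A_nv = 388.2 kN; 0.6 F_y A_gv = 371.2 kN → shear yielding governs the shear term.
R_n = 371.2 + 1.0 × 410 × 174 / 1000 = 442.6 kN.
Design strength φR_n = 0.75 × 442.6 = 332 kN.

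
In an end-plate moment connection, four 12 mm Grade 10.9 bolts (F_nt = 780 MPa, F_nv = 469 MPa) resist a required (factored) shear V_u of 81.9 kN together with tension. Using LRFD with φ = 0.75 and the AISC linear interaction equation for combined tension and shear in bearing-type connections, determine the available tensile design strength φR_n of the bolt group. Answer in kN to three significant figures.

208 kN

A_b = π·12²/4 = 113.1 mm²; f_rv = 81.9 × 1000 / (4 × 113.1) = 181 MPa.
F'_nt = 1.3 F_nt − (F_nt / φF_nv) f_rv = 1.3·780 − (780/(0.75·469))·181 = 612.5 MPa, capped at F_nt → F'_nt = 612.5 MPa.
R_n = F'_nt · A_b · n = 612.5 × 113.1 × 4 / 1000 = 277.1 kN.
Design strength φR_n = 0.75 × 277.1 = 208 kN.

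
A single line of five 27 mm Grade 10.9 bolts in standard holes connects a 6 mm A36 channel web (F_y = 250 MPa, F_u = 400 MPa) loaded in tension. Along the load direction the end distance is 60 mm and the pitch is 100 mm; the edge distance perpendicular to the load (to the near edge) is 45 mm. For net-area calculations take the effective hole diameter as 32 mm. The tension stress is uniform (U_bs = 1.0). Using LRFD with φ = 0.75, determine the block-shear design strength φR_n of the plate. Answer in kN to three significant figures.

363 kN

Shear plane L_v = 60 + 4·100 = 460 mm; A_gv = 460 × 6 = 2760 mm².
A_nv = (460 − 4.5·32) × 6 = 1896 mm².
A_nt = (45 − 0.5·32) × 6 = 174 mm².
0.6 F_u A_nv = 455 kN; 0.6 F_y A_gv = 414 kN → shear yielding governs the shear term.
R_n = 414 + 1.0 × 400 × 174 / 1000 = 483.6 kN.
Design strength φR_n = 0.75 × 483.6 = 363 kN.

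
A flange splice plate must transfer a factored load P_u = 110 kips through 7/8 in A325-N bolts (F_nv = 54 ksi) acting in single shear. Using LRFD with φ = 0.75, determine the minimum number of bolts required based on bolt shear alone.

A_b = π·0.875²/4 = 0.6013 in².
Per-bolt design strength φR_n = 0.75 × 54 × 0.6013 × 1 = 24.35 kips.
n ≥ 110 / 24.35 = 4.517 → use 5 bolts.

5 bolts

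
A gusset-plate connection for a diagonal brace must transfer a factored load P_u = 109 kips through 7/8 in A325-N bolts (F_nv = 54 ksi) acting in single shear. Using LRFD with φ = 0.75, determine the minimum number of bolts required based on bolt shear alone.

5 bolts

A_b = π·0.875²/4 = 0.6013 in².
Per-bolt design strength φR_n = 0.75 × 54 × 0.6013 × 1 = 24.35 kips.
n ≥ 109 / 24.35 = 4.476 → use 5 bolts.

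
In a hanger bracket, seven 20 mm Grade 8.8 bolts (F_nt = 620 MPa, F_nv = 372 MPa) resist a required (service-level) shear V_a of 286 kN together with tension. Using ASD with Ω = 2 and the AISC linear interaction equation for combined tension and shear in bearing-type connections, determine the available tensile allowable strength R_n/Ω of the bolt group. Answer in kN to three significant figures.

A_b = π·20²/4 = 314.2 mm²; f_rv = 286 × 1000 / (7 × 314.2) = 130.1 MPa.
F'_nt = 1.3 F_nt − (Ω F_nt / F_nv) f_rv = 1.3·620 − (2·620/372)·130.1 = 372.5 MPa, capped at F_nt → F'_nt = 372.5 MPa.
R_n = F'_nt · A_b · n = 372.5 × 314.2 × 7 / 1000 = 819.2 kN.
Allowable strength R_n/Ω = 819.2 / 2 = 410 kN.

410 kN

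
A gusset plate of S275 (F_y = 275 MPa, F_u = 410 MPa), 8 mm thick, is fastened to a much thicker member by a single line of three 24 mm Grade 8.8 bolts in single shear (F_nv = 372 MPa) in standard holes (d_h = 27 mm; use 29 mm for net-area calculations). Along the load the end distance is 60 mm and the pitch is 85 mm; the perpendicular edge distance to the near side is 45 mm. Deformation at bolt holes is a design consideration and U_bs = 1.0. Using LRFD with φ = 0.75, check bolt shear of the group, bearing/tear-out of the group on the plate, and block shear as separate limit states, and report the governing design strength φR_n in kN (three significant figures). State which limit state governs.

303 kN (block shear governs)

Bolt shear: A_b = π·24²/4 = 452.4 mm²; R_n = 372 × 452.4 × 3 × 1 / 1000 = 504.9 kN → 0.75 × 504.9 = 379 kN.
Bearing: edge l_c = 46.5, r_n = 183 kN; interior l_c = 58, r_n = 188.9 kN; R_n = 183 + 2·188.9 = 560.9 kN → 421 kN.
Block shear: A_gv = 1840, A_nv = 1260, A_nt = 244 mm²; R_n = min(0.6F_uA_nv, 0.6F_yA_gv) + U_bs·F_u·A_nt = 403.6 kN → 303 kN.
Block shear governs: 303 kN.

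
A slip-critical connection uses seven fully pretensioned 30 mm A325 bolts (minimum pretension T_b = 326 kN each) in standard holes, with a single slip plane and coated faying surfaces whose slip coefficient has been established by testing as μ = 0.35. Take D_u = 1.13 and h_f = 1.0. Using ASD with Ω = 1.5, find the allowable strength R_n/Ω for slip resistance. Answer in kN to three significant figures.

R_n = μ · D_u · h_f · T_b · n_s · n_b = 0.35 × 1.13 × 1.0 × 326 × 1 × 7 = 902.5 kN.
Allowable strength R_n/Ω = 902.5 / 1.5 = 602 kN.

602 kN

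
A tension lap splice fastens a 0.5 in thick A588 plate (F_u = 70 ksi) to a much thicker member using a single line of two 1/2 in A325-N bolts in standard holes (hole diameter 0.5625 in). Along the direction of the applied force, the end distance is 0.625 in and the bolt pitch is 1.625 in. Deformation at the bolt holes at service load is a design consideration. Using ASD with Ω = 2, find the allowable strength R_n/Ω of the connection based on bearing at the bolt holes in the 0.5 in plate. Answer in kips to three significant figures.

28.2 kips

Per bolt r_n = 1.2 l_c t F_u ≤ 2.4 d t F_u; upper limit = 2.4 × 0.5 × 0.5 × 70 = 42 kips.
Edge bolt: l_c = 0.625 − 0.5625/2 = 0.3438 in → 1.2 × 0.3438 × 0.5 × 70 = 14.44 → r_n = 14.44 kips.
Interior bolts: l_c = 1.625 − 0.5625 = 1.062 in → 1.2 × 1.062 × 0.5 × 70 = 44.62 → r_n = 42 kips.
R_n = 1 × 14.44 + 1 × 42 = 56.44 kips.
Allowable strength R_n/Ω = 56.44 / 2 = 28.2 kips.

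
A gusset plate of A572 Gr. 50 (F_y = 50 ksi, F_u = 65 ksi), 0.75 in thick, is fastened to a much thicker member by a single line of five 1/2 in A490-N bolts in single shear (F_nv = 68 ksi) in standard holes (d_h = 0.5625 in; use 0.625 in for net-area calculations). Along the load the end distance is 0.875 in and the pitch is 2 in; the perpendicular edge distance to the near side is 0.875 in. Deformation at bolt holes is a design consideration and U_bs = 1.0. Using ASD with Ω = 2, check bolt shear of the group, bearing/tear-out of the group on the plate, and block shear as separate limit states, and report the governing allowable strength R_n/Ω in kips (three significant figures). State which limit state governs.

33.4 kips (bolt shear governs)

Bolt shear: A_b = π·0.5²/4 = 0.1963 in²; R_n = 68 × 0.1963 × 5 × 1 = 66.76 kips → 66.76 / 2 = 33.4 kips.
Bearing: edge l_c = 0.5938, r_n = 34.73 kips; interior l_c = 1.438, r_n = 58.5 kips; R_n = 34.73 + 4·58.5 = 268.7 kips → 134 kips.
Block shear: A_gv = 6.656, A_nv = 4.547, A_nt = 0.4219 in²; R_n = min(0.6F_uA_nv, 0.6F_yA_gv) + U_bs·F_u·A_nt = 204.8 kips → 102 kips.
Bolt shear governs: 33.4 kips.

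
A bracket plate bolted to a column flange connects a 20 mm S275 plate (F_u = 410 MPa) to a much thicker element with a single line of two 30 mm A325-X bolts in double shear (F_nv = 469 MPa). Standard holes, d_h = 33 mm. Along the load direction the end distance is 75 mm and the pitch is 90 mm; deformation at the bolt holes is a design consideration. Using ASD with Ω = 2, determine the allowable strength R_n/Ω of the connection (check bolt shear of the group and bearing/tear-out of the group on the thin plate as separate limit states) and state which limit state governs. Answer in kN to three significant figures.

568 kN (bearing governs)

Bolt shear: A_b = π·30²/4 = 706.9 mm²; R_n = 469 × 706.9 × 2 × 2 / 1000 = 1326 kN → 1326 / 2 = 663 kN.
Bearing (1.2 l_c t F_u ≤ 2.4 d t F_u): upper limit = 2.4·30·20·410 / 1000 = 590.4 kN.
  Edge l_c = 75 − 33/2 = 58.5 → r_n = 575.6 kN; interior l_c = 90 − 33 = 57 → r_n = 560.9 kN.
  R_n,bearing = 1·575.6 + 1·560.9 = 1137 kN → 1137 / 2 = 568 kN.
Bearing governs: 568 kN.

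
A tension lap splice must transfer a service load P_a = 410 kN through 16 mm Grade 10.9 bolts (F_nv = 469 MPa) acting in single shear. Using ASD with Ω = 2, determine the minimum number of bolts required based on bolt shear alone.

9 bolts

A_b = π·16²/4 = 201.1 mm².
Per-bolt allowable strength R_n/Ω = 469 × 201.1 × 1 / 1000 / 2 = 47.15 kN.
n ≥ 410 / 47.15 = 8.696 → use 9 bolts.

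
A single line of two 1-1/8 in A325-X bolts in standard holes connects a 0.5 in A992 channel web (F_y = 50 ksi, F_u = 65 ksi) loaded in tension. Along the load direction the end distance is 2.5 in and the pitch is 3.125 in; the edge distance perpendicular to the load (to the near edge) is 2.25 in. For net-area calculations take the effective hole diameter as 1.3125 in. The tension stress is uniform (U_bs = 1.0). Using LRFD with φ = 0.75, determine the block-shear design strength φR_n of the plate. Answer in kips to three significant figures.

Shear plane L_v = 2.5 + 1·3.125 = 5.625 in; A_gv = 5.625 × 0.5 = 2.812 in².
A_nv = (5.625 − 1.5·1.3125) × 0.5 = 1.828 in².
A_nt = (2.25 − 0.5·1.3125) × 0.5 = 0.7969 in².
0.6 F_u A_nv = 71.3 kips; 0.6 F_y A_gv = 84.38 kips → shear rupture governs the shear term.
R_n = 71.3 + 1.0 × 65 × 0.7969 = 123.1 kips.
Design strength φR_n = 0.75 × 123.1 = 92.3 kips.

92.3 kips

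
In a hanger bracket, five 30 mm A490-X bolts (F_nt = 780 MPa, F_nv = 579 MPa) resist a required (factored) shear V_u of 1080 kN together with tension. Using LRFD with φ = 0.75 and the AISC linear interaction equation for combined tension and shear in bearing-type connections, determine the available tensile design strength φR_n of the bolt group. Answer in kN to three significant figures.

1230 kN

A_b = π·30²/4 = 706.9 mm²; f_rv = 1080 × 1000 / (5 × 706.9) = 305.6 MPa.
F'_nt = 1.3 F_nt − (F_nt / φF_nv) f_rv = 1.3·780 − (780/(0.75·579))·305.6 = 465.1 MPa, capped at F_nt → F'_nt = 465.1 MPa.
R_n = F'_nt · A_b · n = 465.1 × 706.9 × 5 / 1000 = 1644 kN.
Design strength φR_n = 0.75 × 1644 = 1230 kN.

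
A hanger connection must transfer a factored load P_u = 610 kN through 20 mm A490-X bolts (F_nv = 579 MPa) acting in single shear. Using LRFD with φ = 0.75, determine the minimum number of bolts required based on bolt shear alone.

5 bolts

A_b = π·20²/4 = 314.2 mm².
Per-bolt design strength φR_n = 0.75 × 579 × 314.2 × 1 / 1000 = 136.4 kN.
n ≥ 610 / 136.4 = 4.471 → use 5 bolts.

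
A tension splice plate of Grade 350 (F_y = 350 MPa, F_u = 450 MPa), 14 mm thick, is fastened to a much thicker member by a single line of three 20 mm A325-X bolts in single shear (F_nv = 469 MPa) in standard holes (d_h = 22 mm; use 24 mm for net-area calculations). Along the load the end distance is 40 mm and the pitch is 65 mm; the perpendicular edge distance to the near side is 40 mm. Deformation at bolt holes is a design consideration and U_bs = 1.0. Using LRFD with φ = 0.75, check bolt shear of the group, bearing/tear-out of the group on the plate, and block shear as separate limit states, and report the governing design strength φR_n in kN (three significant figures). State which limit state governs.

332 kN (bolt shear governs)

Bolt shear: A_b = π·20²/4 = 314.2 mm²; R_n = 469 × 314.2 × 3 × 1 / 1000 = 442 kN → 0.75 × 442 = 332 kN.
Bearing: edge l_c = 29, r_n = 219.2 kN; interior l_c = 43, r_n = 302.4 kN; R_n = 219.2 + 2·302.4 = 824 kN → 618 kN.
Block shear: A_gv = 2380, A_nv = 1540, A_nt = 392 mm²; R_n = min(0.6F_uA_nv, 0.6F_yA_gv) + U_bs·F_u·A_nt = 592.2 kN → 444 kN.
Bolt shear governs: 332 kN.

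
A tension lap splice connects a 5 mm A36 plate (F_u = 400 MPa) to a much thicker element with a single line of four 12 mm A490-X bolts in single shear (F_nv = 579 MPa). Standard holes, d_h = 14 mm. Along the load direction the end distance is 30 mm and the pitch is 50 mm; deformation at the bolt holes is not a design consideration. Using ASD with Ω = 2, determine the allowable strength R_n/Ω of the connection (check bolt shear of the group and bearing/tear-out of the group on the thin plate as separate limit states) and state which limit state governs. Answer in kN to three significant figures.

Bolt shear: A_b = π·12²/4 = 113.1 mm²; R_n = 579 × 113.1 × 4 × 1 / 1000 = 261.9 kN → 261.9 / 2 = 131 kN.
Bearing (1.5 l_c t F_u ≤ 3.0 d t F_u): upper limit = 3.0·12·5·400 / 1000 = 72 kN.
  Edge l_c = 30 − 14/2 = 23 → r_n = 69 kN; interior l_c = 50 − 14 = 36 → r_n = 72 kN.
  R_n,bearing = 1·69 + 3·72 = 285 kN → 285 / 2 = 142 kN.
Bolt shear governs: 131 kN.

131 kN (bolt shear governs)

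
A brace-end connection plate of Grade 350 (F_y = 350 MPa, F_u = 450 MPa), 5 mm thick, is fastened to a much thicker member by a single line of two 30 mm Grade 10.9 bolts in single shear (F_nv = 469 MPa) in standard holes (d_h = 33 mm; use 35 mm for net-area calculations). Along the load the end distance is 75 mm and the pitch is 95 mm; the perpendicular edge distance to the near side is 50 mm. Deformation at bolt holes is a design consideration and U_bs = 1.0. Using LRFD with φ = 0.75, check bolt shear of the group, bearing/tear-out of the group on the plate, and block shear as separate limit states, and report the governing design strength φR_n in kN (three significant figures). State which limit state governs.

174 kN (block shear governs)

Bolt shear: A_b = π·30²/4 = 706.9 mm²; R_n = 469 × 706.9 × 2 × 1 / 1000 = 663 kN → 0.75 × 663 = 497 kN.
Bearing: edge l_c = 58.5, r_n = 158 kN; interior l_c = 62, r_n = 162 kN; R_n = 158 + 1·162 = 320 kN → 240 kN.
Block shear: A_gv = 850, A_nv = 587.5, A_nt = 162.5 mm²; R_n = min(0.6F_uA_nv, 0.6F_yA_gv) + U_bs·F_u·A_nt = 231.8 kN → 174 kN.
Block shear governs: 174 kN.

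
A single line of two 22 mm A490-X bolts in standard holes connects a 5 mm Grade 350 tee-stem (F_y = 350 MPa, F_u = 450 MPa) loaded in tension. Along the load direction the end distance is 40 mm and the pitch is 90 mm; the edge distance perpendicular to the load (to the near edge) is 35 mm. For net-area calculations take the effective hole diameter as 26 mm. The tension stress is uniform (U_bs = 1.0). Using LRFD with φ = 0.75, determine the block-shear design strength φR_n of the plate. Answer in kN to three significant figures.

129 kN

Shear plane L_v = 40 + 1·90 = 130 mm; A_gv = 130 × 5 = 650 mm².
A_nv = (130 − 1.5·26) × 5 = 455 mm².
A_nt = (35 − 0.5·26) × 5 = 110 mm².
0.6 F_u A_nv = 122.9 kN; 0.6 F_y A_gv = 136.5 kN → shear rupture governs the shear term.
R_n = 122.9 + 1.0 × 450 × 110 / 1000 = 172.4 kN.
Design strength φR_n = 0.75 × 172.4 = 129 kN.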